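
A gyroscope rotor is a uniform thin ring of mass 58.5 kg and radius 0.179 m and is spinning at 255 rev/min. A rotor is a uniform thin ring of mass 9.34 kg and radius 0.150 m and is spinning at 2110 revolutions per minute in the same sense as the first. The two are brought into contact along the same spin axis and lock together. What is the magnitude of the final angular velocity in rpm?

|ω_f| ≈ 442 rpm

No external torque acts about the common axis, so total angular momentum is conserved.
Moments of inertia: I_A = (58.5)(0.179)² = 1.874 kg·m²; I_B = (9.34)(0.150)² = 0.2102 kg·m².
Taking A's sense as positive: L = (1.874)(255) + (0.2102)(2110) = 921.4 kg·m²·rpm.
Combined I = 1.874 + 0.2102 = 2.085 kg·m².
ω_f = L / I = 921.4 / 2.085 = 442.0 rpm.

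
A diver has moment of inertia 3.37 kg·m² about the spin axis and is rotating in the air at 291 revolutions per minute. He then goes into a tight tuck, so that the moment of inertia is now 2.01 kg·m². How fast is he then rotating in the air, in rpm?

ω₂ ≈ 488 rpm

With no external torque about the axis, L is conserved: I₁ω₁ = I₂ω₂.
ω₂ = I₁ω₁ / I₂ = (3.370)(291 rpm) / (2.010) = 487.9 rpm.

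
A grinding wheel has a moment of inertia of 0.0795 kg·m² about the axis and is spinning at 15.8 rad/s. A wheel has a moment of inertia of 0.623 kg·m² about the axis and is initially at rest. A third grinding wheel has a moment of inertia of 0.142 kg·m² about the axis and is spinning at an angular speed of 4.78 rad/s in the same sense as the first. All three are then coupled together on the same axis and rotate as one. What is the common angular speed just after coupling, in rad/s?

|ω_f| ≈ 2.29 rad/s

No external torque acts about the common axis, so total angular momentum is conserved.
Taking A's sense as positive: L = (0.07950)(15.8) + (0.1420)(4.78) = 1.935 kg·m²·rad/s.
Combined I = 0.07950 + 0.6230 + 0.1420 = 0.8445 kg·m².
ω_f = L / I = 1.935 / 0.8445 = 2.291 rad/s.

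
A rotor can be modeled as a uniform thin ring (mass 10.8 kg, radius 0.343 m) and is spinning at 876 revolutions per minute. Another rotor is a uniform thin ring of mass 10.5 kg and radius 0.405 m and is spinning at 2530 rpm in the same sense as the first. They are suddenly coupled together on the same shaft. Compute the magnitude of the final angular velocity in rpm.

|ω_f| ≈ 1830 rpm

No external torque acts about the common axis, so total angular momentum is conserved.
Moments of inertia: I_A = (10.8)(0.343)² = 1.271 kg·m²; I_B = (10.5)(0.405)² = 1.722 kg·m².
Taking A's sense as positive: L = (1.271)(876) + (1.722)(2530) = 5470 kg·m²·rpm.
Combined I = 1.271 + 1.722 = 2.993 kg·m².
ω_f = L / I = 5470 / 2.993 = 1828 rpm.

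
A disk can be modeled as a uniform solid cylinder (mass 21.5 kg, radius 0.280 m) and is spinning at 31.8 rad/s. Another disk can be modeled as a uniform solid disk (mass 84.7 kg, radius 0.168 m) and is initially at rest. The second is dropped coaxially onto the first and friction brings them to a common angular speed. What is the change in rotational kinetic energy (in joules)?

The coupling torques are internal; angular momentum about the shared axis is conserved.
Moments of inertia: I_A = ½(21.5)(0.280)² = 0.8428 kg·m²; I_B = ½(84.7)(0.168)² = 1.195 kg·m².
Taking A's sense as positive: L = (0.8428)(31.8) = 26.80 kg·m²·rad/s.
Combined I = 0.8428 + 1.195 = 2.038 kg·m².
ω_f = L / I = 26.80 / 2.038 = 13.15 rad/s.
KE_i = ½ΣIω² = 426.1 J; KE_f = ½(2.038)(13.15)² = 176.2 J.

ΔKE ≈ -250 J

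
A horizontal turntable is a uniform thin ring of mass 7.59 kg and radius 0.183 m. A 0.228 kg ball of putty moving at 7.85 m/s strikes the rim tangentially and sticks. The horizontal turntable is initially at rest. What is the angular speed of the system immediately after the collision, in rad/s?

|ω_f| ≈ 1.25 rad/s

The axle reaction passes through the axle and exerts no torque about it; angular momentum about the axle is conserved through the impact.
I_p = (7.59)(0.183)² = 0.2542 kg·m². Taking the sense of the ball of putty's angular momentum as positive, L_{ball} = m v R = (0.228)(7.85)(0.183) = 0.3275 kg·m²/s.
L_i = 0 + 0.3275 = 0.3275 kg·m²/s.
After sticking, I_f = I_p + m R² = 0.2542 + (0.228)(0.183)² = 0.2618 kg·m².
ω_f = L_i / I_f = 0.3275 / 0.2618 = 1.251 rad/s.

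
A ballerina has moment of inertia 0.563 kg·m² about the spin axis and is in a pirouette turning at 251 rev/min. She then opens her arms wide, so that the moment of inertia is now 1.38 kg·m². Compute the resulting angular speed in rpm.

Angular momentum about the spin axis is conserved since the torque about it is zero.
ω₂ = I₁ω₁ / I₂ = (0.5630)(251 rpm) / (1.380) = 102.4 rpm.

ω₂ ≈ 102 rpm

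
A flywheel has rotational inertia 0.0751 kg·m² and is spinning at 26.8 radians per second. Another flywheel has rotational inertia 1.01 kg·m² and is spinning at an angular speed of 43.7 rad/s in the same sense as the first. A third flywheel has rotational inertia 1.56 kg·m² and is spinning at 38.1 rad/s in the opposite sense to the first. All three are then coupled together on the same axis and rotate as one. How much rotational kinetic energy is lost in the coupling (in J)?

The coupling torques are internal; angular momentum about the shared axis is conserved.
Taking A's sense as positive: L = (0.07510)(26.8) + (1.010)(43.7) − (1.560)(38.1) = -13.29 kg·m²·rad/s.
Combined I = 0.07510 + 1.010 + 1.560 = 2.645 kg·m².
ω_f = L / I = -13.29 / 2.645 = -5.023 rad/s.
KE_i = ½ΣIω² = 2124 J; KE_f = ½(2.645)(5.023)² = 33.37 J.

ΔKE lost ≈ 2090 J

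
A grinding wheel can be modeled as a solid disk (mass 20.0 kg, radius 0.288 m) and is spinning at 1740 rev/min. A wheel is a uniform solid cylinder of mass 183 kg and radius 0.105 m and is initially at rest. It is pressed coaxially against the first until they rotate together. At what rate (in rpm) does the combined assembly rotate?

The coupling torques are internal; angular momentum about the shared axis is conserved.
Moments of inertia: I_A = ½(20.0)(0.288)² = 0.8294 kg·m²; I_B = ½(183)(0.105)² = 1.009 kg·m².
Taking A's sense as positive: L = (0.8294)(1740) = 1443 kg·m²·rpm.
Combined I = 0.8294 + 1.009 = 1.838 kg·m².
ω_f = L / I = 1443 / 1.838 = 785.1 rpm.

|ω_f| ≈ 785 rpm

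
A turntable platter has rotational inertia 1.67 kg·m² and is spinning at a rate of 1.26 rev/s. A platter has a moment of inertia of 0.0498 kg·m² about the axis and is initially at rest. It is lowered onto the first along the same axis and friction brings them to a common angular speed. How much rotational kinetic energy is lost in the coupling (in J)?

The coupling torques are internal; angular momentum about the shared axis is conserved.
Taking A's sense as positive: L = (1.670)(1.26) = 2.104 kg·m²·rev/s.
Combined I = 1.670 + 0.04980 = 1.720 kg·m².
ω_f = L / I = 2.104 / 1.720 = 1.224 rev/s.
KE_i = ½ΣIω² = 52.33 J; KE_f = ½(1.720)(7.688)² = 50.82 J.

ΔKE lost ≈ 1.52 J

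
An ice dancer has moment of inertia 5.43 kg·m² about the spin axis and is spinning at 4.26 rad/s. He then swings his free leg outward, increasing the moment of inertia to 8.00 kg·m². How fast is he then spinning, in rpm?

With no external torque about the axis, L is conserved: I₁ω₁ = I₂ω₂.
ω₂ = I₁ω₁ / I₂ = (5.430)(4.26 rad/s) / (8.000) = 2.891 rad/s = 27.61 rpm.

ω₂ ≈ 27.6 rpm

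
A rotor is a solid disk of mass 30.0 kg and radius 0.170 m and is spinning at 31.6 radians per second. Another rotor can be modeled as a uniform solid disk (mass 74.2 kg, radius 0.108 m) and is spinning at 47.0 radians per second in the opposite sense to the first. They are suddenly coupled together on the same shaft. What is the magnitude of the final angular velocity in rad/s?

The coupling torques are internal; angular momentum about the shared axis is conserved.
Moments of inertia: I_A = ½(30.0)(0.170)² = 0.4335 kg·m²; I_B = ½(74.2)(0.108)² = 0.4327 kg·m².
Taking A's sense as positive: L = (0.4335)(31.6) − (0.4327)(47.0) = -6.640 kg·m²·rad/s.
Combined I = 0.4335 + 0.4327 = 0.8662 kg·m².
ω_f = L / I = -6.640 / 0.8662 = -7.665 rad/s.

|ω_f| ≈ 7.67 rad/s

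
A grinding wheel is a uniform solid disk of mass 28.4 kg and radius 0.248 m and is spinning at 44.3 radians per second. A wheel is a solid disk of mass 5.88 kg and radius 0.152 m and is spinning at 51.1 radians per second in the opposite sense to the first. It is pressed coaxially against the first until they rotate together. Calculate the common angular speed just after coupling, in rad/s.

The coupling torques are internal; angular momentum about the shared axis is conserved.
Moments of inertia: I_A = ½(28.4)(0.248)² = 0.8734 kg·m²; I_B = ½(5.88)(0.152)² = 0.06793 kg·m².
Taking A's sense as positive: L = (0.8734)(44.3) − (0.06793)(51.1) = 35.22 kg·m²·rad/s.
Combined I = 0.8734 + 0.06793 = 0.9413 kg·m².
ω_f = L / I = 35.22 / 0.9413 = 37.42 rad/s.

|ω_f| ≈ 37.4 rad/s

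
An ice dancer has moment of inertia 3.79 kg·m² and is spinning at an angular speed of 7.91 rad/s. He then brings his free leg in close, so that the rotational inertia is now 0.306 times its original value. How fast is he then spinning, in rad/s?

ω₂ ≈ 25.8 rad/s

With no external torque about the axis, L is conserved: I₁ω₁ = I₂ω₂.
I₂ = 0.306 × 3.79 = 1.160 kg·m².
ω₂ = I₁ω₁ / I₂ = (3.790)(7.91 rad/s) / (1.160) = 25.85 rad/s.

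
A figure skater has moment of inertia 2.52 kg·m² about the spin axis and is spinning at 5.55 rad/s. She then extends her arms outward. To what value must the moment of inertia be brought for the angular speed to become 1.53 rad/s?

With no external torque about the axis, L is conserved: I₁ω₁ = I₂ω₂.
I₂ = I₁ω₁ / ω₂ = (2.52)(5.55) / (1.53) = 9.141 kg·m².

I₂ ≈ 9.14 kg·m²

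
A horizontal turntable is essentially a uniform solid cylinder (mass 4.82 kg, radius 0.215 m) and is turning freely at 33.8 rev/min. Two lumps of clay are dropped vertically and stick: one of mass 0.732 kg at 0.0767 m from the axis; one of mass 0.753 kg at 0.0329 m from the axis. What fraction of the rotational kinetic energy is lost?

fraction ≈ 0.0440

No external torque acts about the axis; L_before = L_after.
I_p = ½(4.82)(0.215)² = 0.1114 kg·m².
Added inertia Σmr² = (0.732)(0.0767)² + (0.753)(0.0329)² = 0.005121 kg·m²; I_f = 0.1114 + 0.005121 = 0.1165 kg·m².
ω_f = I_p ω_i / I_f = (0.1114)(33.8) / 0.1165 = 32.31 rpm.
KE_i = ½(0.1114)(3.540 rad/s)² = 0.6978 J; KE_f = ½(0.1165)(3.384)² = 0.6672 J.
Fraction lost = 0.04395.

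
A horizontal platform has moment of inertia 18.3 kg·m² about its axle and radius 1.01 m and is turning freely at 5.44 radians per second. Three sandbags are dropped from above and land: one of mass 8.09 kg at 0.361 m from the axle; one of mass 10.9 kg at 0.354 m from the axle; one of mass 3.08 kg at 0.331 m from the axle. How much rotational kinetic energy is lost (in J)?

energy lost ≈ 35.5 J

No external torque acts about the axle; L_before = L_after.
Added inertia Σmr² = (8.09)(0.361)² + (10.9)(0.354)² + (3.08)(0.331)² = 2.758 kg·m²; I_f = 18.30 + 2.758 = 21.06 kg·m².
ω_f = I_p ω_i / I_f = (18.30)(5.44) / 21.06 = 4.728 rad/s.
KE_i = ½(18.30)(5.440 rad/s)² = 270.8 J; KE_f = ½(21.06)(4.728)² = 235.3 J.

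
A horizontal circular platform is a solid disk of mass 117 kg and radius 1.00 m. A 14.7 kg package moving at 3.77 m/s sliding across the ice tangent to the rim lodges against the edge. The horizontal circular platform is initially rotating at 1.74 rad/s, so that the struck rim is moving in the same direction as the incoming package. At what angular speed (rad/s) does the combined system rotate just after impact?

|ω_f| ≈ 2.15 rad/s

The axle reaction passes through the central axle and exerts no torque about it; angular momentum about the central axle is conserved through the impact.
I_p = ½(117)(1.00)² = 58.50 kg·m². Taking the sense of the package's angular momentum as positive, L_{package} = m v R = (14.7)(3.77)(1.00) = 55.42 kg·m²/s.
L_i = +I_p ω_p + m v R = +(58.50)(1.74) + 55.42 = 157.2 kg·m²/s.
After sticking, I_f = I_p + m R² = 58.50 + (14.7)(1.00)² = 73.20 kg·m².
ω_f = L_i / I_f = 157.2 / 73.20 = 2.148 rad/s.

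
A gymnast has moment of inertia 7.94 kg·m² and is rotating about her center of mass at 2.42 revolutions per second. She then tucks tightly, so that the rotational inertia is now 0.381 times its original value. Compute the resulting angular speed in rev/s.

No external torque acts about the spin axis, so angular momentum is conserved.
I₂ = 0.381 × 7.94 = 3.025 kg·m².
ω₂ = I₁ω₁ / I₂ = (7.940)(2.42 rev/s) / (3.025) = 6.352 rev/s.

ω₂ ≈ 6.35 rev/s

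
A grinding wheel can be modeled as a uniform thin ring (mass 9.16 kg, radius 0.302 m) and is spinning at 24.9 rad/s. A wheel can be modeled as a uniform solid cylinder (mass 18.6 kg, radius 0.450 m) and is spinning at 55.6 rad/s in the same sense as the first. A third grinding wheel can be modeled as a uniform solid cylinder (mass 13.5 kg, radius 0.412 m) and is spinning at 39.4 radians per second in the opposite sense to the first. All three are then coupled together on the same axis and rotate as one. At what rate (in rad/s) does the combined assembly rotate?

|ω_f| ≈ 20.8 rad/s

The coupling torques are internal; angular momentum about the shared axis is conserved.
Moments of inertia: I_A = (9.16)(0.302)² = 0.8354 kg·m²; I_B = ½(18.6)(0.450)² = 1.883 kg·m²; I_C = ½(13.5)(0.412)² = 1.146 kg·m².
Taking A's sense as positive: L = (0.8354)(24.9) + (1.883)(55.6) − (1.146)(39.4) = 80.37 kg·m²·rad/s.
Combined I = 0.8354 + 1.883 + 1.146 = 3.864 kg·m².
ω_f = L / I = 80.37 / 3.864 = 20.80 rad/s.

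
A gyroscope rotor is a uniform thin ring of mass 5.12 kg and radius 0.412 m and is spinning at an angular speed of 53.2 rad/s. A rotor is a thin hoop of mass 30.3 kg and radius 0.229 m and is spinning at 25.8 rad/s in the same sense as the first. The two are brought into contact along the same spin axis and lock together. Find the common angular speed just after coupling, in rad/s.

|ω_f| ≈ 35.5 rad/s

The coupling torques are internal; angular momentum about the shared axis is conserved.
Moments of inertia: I_A = (5.12)(0.412)² = 0.8691 kg·m²; I_B = (30.3)(0.229)² = 1.589 kg·m².
Taking A's sense as positive: L = (0.8691)(53.2) + (1.589)(25.8) = 87.23 kg·m²·rad/s.
Combined I = 0.8691 + 1.589 = 2.458 kg·m².
ω_f = L / I = 87.23 / 2.458 = 35.49 rad/s.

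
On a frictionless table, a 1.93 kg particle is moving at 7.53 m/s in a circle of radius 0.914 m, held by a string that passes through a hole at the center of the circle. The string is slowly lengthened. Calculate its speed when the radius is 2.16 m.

Central (radial) force ⇒ zero torque about the center ⇒ m v r is constant.
v₂ = v₁ r₁ / r₂ = (7.53)(0.914) / (2.16) = 3.186 m/s.

v₂ ≈ 3.19 m/s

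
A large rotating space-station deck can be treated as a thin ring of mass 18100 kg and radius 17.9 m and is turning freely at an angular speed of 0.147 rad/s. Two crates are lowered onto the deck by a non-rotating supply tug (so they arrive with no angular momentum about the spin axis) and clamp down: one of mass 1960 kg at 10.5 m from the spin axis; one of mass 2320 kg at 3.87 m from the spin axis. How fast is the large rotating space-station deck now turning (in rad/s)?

ω_f ≈ 0.141 rad/s

No external torque acts about the spin axis; L_before = L_after.
I_p = (18100)(17.9)² = 5.799e+06 kg·m².
Added inertia Σmr² = (1960)(10.5)² + (2320)(3.87)² = 2.508e+05 kg·m²; I_f = 5.799e+06 + 2.508e+05 = 6.050e+06 kg·m².
ω_f = I_p ω_i / I_f = (5.799e+06)(0.147) / 6.050e+06 = 0.1409 rad/s.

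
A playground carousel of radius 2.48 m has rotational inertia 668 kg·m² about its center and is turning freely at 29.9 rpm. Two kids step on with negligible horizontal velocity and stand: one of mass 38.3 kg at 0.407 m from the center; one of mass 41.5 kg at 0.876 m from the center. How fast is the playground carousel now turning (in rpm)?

The added mass arrives with no angular momentum about the center, and any external torque about the center is negligible, so the system's angular momentum is conserved.
Added inertia Σmr² = (38.3)(0.407)² + (41.5)(0.876)² = 38.19 kg·m²; I_f = 668.0 + 38.19 = 706.2 kg·m².
ω_f = I_p ω_i / I_f = (668.0)(29.9) / 706.2 = 28.28 rpm.

ω_f ≈ 28.3 rpm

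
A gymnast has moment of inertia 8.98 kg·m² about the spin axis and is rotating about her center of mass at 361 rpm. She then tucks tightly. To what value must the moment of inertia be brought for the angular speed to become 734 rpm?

Angular momentum about the spin axis is conserved since the torque about it is zero.
I₂ = I₁ω₁ / ω₂ = (8.98)(361) / (734) = 4.417 kg·m².

I₂ ≈ 4.42 kg·m²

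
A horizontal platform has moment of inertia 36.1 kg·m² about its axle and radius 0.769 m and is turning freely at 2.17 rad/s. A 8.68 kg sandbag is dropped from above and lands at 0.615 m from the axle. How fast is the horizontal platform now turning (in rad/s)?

The added mass arrives with no angular momentum about the axle, and any external torque about the axle is negligible, so the system's angular momentum is conserved.
Added inertia Σmr² = (8.68)(0.615)² = 3.283 kg·m²; I_f = 36.10 + 3.283 = 39.38 kg·m².
ω_f = I_p ω_i / I_f = (36.10)(2.17) / 39.38 = 1.989 rad/s.

ω_f ≈ 1.99 rad/s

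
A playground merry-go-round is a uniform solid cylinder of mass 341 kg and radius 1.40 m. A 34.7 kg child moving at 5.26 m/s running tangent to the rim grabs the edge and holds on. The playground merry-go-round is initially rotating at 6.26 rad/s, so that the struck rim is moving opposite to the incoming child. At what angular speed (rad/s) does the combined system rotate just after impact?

|ω_f| ≈ 4.57 rad/s

About the axle the impulsive forces during the collision are internal, so angular momentum about that axis is conserved.
I_p = ½(341)(1.40)² = 334.2 kg·m². Taking the sense of the child's angular momentum as positive, L_{child} = m v R = (34.7)(5.26)(1.40) = 255.5 kg·m²/s.
L_i = −I_p ω_p + m v R = −(334.2)(6.26) + 255.5 = -1836 kg·m²/s.
After sticking, I_f = I_p + m R² = 334.2 + (34.7)(1.40)² = 402.2 kg·m².
ω_f = L_i / I_f = -1836 / 402.2 = -4.566 rad/s.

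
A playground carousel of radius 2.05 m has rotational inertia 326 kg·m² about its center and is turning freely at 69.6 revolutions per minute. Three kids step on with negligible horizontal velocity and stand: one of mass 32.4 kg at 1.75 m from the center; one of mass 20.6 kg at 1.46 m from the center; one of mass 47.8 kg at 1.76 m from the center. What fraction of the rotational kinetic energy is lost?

fraction ≈ 0.472

The added mass arrives with no angular momentum about the center, and any external torque about the center is negligible, so the system's angular momentum is conserved.
Added inertia Σmr² = (32.4)(1.75)² + (20.6)(1.46)² + (47.8)(1.76)² = 291.2 kg·m²; I_f = 326.0 + 291.2 = 617.2 kg·m².
ω_f = I_p ω_i / I_f = (326.0)(69.6) / 617.2 = 36.76 rpm.
KE_i = ½(326.0)(7.288 rad/s)² = 8659 J; KE_f = ½(617.2)(3.850)² = 4574 J.
Fraction lost = 0.4718.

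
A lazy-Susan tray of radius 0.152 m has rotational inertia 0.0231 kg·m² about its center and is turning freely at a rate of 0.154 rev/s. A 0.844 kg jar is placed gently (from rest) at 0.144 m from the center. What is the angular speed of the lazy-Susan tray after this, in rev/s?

ω_f ≈ 0.0876 rev/s

The added mass arrives with no angular momentum about the center, and any external torque about the center is negligible, so the system's angular momentum is conserved.
Added inertia Σmr² = (0.844)(0.144)² = 0.01750 kg·m²; I_f = 0.02310 + 0.01750 = 0.04060 kg·m².
ω_f = I_p ω_i / I_f = (0.02310)(0.154) / 0.04060 = 0.08762 rev/s.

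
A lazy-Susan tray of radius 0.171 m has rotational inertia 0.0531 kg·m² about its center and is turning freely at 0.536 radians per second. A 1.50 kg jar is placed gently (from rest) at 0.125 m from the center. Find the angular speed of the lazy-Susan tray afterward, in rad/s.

The added mass arrives with no angular momentum about the center, and any external torque about the center is negligible, so the system's angular momentum is conserved.
Added inertia Σmr² = (1.50)(0.125)² = 0.02344 kg·m²; I_f = 0.05310 + 0.02344 = 0.07654 kg·m².
ω_f = I_p ω_i / I_f = (0.05310)(0.536) / 0.07654 = 0.3719 rad/s.

ω_f ≈ 0.372 rad/s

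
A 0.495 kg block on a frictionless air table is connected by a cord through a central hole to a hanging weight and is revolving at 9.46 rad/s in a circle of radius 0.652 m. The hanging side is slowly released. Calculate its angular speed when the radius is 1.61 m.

The constraining force is radial, so m r² ω about the center is conserved.
ω₂ = ω₁ (r₁/r₂)² = (9.46)(0.652/1.61)² = 1.551 rad/s.

ω₂ ≈ 1.55 rad/s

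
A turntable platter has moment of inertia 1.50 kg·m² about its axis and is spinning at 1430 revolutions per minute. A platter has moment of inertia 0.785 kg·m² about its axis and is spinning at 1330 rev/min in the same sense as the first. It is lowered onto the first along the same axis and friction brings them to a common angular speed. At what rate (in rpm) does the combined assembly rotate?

The coupling torques are internal; angular momentum about the shared axis is conserved.
Taking A's sense as positive: L = (1.500)(1430) + (0.7850)(1330) = 3189 kg·m²·rpm.
Combined I = 1.500 + 0.7850 = 2.285 kg·m².
ω_f = L / I = 3189 / 2.285 = 1396 rpm.

|ω_f| ≈ 1400 rpm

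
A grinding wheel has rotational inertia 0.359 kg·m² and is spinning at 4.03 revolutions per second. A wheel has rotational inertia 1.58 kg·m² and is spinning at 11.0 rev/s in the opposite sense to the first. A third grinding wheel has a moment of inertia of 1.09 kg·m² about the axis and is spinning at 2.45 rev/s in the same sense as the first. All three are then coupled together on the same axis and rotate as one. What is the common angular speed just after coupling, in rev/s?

No external torque acts about the common axis, so total angular momentum is conserved.
Taking A's sense as positive: L = (0.3590)(4.03) − (1.580)(11.0) + (1.090)(2.45) = -13.26 kg·m²·rev/s.
Combined I = 0.3590 + 1.580 + 1.090 = 3.029 kg·m².
ω_f = L / I = -13.26 / 3.029 = -4.379 rev/s.

|ω_f| ≈ 4.38 rev/s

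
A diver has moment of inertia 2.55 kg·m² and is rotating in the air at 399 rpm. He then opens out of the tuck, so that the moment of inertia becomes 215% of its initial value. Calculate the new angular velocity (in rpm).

ω₂ ≈ 186 rpm

No external torque acts about the spin axis, so angular momentum is conserved.
I₂ = 2.15 × 2.55 = 5.482 kg·m².
ω₂ = I₁ω₁ / I₂ = (2.550)(399 rpm) / (5.482) = 185.6 rpm.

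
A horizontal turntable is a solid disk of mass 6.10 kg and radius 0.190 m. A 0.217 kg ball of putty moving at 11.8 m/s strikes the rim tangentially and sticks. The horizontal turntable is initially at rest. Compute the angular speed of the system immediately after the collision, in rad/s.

About the axle the impulsive forces during the collision are internal, so angular momentum about that axis is conserved.
I_p = ½(6.10)(0.190)² = 0.1101 kg·m². Taking the sense of the ball of putty's angular momentum as positive, L_{ball} = m v R = (0.217)(11.8)(0.190) = 0.4865 kg·m²/s.
L_i = 0 + 0.4865 = 0.4865 kg·m²/s.
After sticking, I_f = I_p + m R² = 0.1101 + (0.217)(0.190)² = 0.1179 kg·m².
ω_f = L_i / I_f = 0.4865 / 0.1179 = 4.125 rad/s.

|ω_f| ≈ 4.13 rad/s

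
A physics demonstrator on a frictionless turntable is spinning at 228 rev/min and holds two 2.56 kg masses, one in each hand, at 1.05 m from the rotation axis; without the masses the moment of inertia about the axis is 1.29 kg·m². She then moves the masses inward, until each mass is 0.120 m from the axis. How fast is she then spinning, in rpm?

With no external torque about the axis, L is conserved: I₁ω₁ = I₂ω₂.
I₁ = 1.29 + 2(2.56)(1.05)² = 6.935 kg·m²; I₂ = 1.29 + 2(2.56)(0.120)² = 1.364 kg·m².
ω₂ = I₁ω₁ / I₂ = (6.935)(228 rpm) / (1.364) = 1159 rpm.

ω₂ ≈ 1160 rpm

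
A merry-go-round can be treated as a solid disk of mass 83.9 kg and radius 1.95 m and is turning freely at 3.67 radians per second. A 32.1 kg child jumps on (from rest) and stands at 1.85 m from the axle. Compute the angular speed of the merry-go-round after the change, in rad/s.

No external torque acts about the axle; L_before = L_after.
I_p = ½(83.9)(1.95)² = 159.5 kg·m².
Added inertia Σmr² = (32.1)(1.85)² = 109.9 kg·m²; I_f = 159.5 + 109.9 = 269.4 kg·m².
ω_f = I_p ω_i / I_f = (159.5)(3.67) / 269.4 = 2.173 rad/s.

ω_f ≈ 2.17 rad/s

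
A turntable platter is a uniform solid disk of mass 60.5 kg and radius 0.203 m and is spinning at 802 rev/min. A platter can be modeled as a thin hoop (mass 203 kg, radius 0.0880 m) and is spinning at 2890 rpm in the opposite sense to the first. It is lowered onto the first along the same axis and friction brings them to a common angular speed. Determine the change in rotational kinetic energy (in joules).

ΔKE ≈ -52000 J

No external torque acts about the common axis, so total angular momentum is conserved.
Moments of inertia: I_A = ½(60.5)(0.203)² = 1.247 kg·m²; I_B = (203)(0.0880)² = 1.572 kg·m².
Taking A's sense as positive: L = (1.247)(802) − (1.572)(2890) = -3543 kg·m²·rpm.
Combined I = 1.247 + 1.572 = 2.819 kg·m².
ω_f = L / I = -3543 / 2.819 = -1257 rpm.
KE_i = ½ΣIω² = 76390 J; KE_f = ½(2.819)(131.6)² = 24430 J.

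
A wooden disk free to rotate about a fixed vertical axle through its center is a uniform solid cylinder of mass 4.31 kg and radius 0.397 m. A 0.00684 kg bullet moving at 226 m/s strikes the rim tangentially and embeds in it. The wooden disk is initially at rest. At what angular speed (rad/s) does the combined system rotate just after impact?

|ω_f| ≈ 1.80 rad/s

About the axle the impulsive forces during the collision are internal, so angular momentum about that axis is conserved.
I_p = ½(4.31)(0.397)² = 0.3396 kg·m². Taking the sense of the bullet's angular momentum as positive, L_{bullet} = m v R = (0.00684)(226)(0.397) = 0.6137 kg·m²/s.
L_i = 0 + 0.6137 = 0.6137 kg·m²/s.
After sticking, I_f = I_p + m R² = 0.3396 + (0.00684)(0.397)² = 0.3407 kg·m².
ω_f = L_i / I_f = 0.6137 / 0.3407 = 1.801 rad/s.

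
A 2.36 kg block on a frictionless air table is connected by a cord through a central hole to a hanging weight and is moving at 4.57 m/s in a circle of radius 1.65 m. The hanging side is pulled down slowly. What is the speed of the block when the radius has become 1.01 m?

Central (radial) force ⇒ zero torque about the center ⇒ m v r is constant.
v₂ = v₁ r₁ / r₂ = (4.57)(1.65) / (1.01) = 7.466 m/s.

v₂ ≈ 7.47 m/s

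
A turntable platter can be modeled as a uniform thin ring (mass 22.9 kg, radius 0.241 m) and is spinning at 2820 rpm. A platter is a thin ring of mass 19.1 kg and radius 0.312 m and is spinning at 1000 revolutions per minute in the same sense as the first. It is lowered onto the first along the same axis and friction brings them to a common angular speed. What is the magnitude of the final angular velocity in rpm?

The coupling torques are internal; angular momentum about the shared axis is conserved.
Moments of inertia: I_A = (22.9)(0.241)² = 1.330 kg·m²; I_B = (19.1)(0.312)² = 1.859 kg·m².
Taking A's sense as positive: L = (1.330)(2820) + (1.859)(1000) = 5610 kg·m²·rpm.
Combined I = 1.330 + 1.859 = 3.189 kg·m².
ω_f = L / I = 5610 / 3.189 = 1759 rpm.

|ω_f| ≈ 1760 rpm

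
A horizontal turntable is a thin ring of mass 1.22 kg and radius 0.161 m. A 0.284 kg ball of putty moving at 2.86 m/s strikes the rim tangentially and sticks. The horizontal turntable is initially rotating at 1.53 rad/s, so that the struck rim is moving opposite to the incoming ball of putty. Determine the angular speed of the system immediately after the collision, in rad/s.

About the axle the impulsive forces during the collision are internal, so angular momentum about that axis is conserved.
I_p = (1.22)(0.161)² = 0.03162 kg·m². Taking the sense of the ball of putty's angular momentum as positive, L_{ball} = m v R = (0.284)(2.86)(0.161) = 0.1308 kg·m²/s.
L_i = −I_p ω_p + m v R = −(0.03162)(1.53) + 0.1308 = 0.08239 kg·m²/s.
After sticking, I_f = I_p + m R² = 0.03162 + (0.284)(0.161)² = 0.03899 kg·m².
ω_f = L_i / I_f = 0.08239 / 0.03899 = 2.113 rad/s.

|ω_f| ≈ 2.11 rad/s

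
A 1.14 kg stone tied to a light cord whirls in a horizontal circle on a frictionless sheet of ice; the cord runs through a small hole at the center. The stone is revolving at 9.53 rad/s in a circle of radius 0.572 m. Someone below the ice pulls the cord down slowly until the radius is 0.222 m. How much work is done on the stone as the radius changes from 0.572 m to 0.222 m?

W ≈ 95.5 J

No torque about the axis ⇒ m r₁² ω₁ = m r₂² ω₂.
ω₂ = ω₁ (r₁/r₂)² = (9.53)(0.572/0.222)² = 63.27 rad/s.
W = ΔKE = ½m(v₂² − v₁²) = 95.51 J.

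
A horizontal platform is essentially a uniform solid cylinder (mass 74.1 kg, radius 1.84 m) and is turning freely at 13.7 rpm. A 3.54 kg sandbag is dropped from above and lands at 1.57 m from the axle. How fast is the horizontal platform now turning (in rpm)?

No external torque acts about the axle; L_before = L_after.
I_p = ½(74.1)(1.84)² = 125.4 kg·m².
Added inertia Σmr² = (3.54)(1.57)² = 8.726 kg·m²; I_f = 125.4 + 8.726 = 134.2 kg·m².
ω_f = I_p ω_i / I_f = (125.4)(13.7) / 134.2 = 12.81 rpm.

ω_f ≈ 12.8 rpm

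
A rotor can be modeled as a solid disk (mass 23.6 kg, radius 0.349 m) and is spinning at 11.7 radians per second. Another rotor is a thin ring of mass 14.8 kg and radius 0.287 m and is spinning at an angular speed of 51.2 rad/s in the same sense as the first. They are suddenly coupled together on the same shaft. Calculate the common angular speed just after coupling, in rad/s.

|ω_f| ≈ 29.8 rad/s

No external torque acts about the common axis, so total angular momentum is conserved.
Moments of inertia: I_A = ½(23.6)(0.349)² = 1.437 kg·m²; I_B = (14.8)(0.287)² = 1.219 kg·m².
Taking A's sense as positive: L = (1.437)(11.7) + (1.219)(51.2) = 79.23 kg·m²·rad/s.
Combined I = 1.437 + 1.219 = 2.656 kg·m².
ω_f = L / I = 79.23 / 2.656 = 29.83 rad/s.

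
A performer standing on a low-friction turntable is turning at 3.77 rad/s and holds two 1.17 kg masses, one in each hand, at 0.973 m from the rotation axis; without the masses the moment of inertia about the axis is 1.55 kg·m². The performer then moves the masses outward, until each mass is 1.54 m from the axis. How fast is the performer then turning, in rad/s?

ω₂ ≈ 2.00 rad/s

Angular momentum about the spin axis is conserved since the torque about it is zero.
I₁ = 1.55 + 2(1.17)(0.973)² = 3.765 kg·m²; I₂ = 1.55 + 2(1.17)(1.54)² = 7.100 kg·m².
ω₂ = I₁ω₁ / I₂ = (3.765)(3.77 rad/s) / (7.100) = 1.999 rad/s.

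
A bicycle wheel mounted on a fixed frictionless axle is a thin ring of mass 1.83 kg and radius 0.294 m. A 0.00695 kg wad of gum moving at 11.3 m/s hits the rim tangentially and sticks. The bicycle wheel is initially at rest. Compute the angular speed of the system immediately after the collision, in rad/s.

About the axle the impulsive forces during the collision are internal, so angular momentum about that axis is conserved.
I_p = (1.83)(0.294)² = 0.1582 kg·m². Taking the sense of the wad of gum's angular momentum as positive, L_{wad} = m v R = (0.00695)(11.3)(0.294) = 0.02309 kg·m²/s.
L_i = 0 + 0.02309 = 0.02309 kg·m²/s.
After sticking, I_f = I_p + m R² = 0.1582 + (0.00695)(0.294)² = 0.1588 kg·m².
ω_f = L_i / I_f = 0.02309 / 0.1588 = 0.1454 rad/s.

|ω_f| ≈ 0.145 rad/s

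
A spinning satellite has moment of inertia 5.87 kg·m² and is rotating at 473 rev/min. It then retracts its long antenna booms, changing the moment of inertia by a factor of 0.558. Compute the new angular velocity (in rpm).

ω₂ ≈ 848 rpm

With no external torque about the axis, L is conserved: I₁ω₁ = I₂ω₂.
I₂ = 0.558 × 5.87 = 3.275 kg·m².
ω₂ = I₁ω₁ / I₂ = (5.870)(473 rpm) / (3.275) = 847.7 rpm.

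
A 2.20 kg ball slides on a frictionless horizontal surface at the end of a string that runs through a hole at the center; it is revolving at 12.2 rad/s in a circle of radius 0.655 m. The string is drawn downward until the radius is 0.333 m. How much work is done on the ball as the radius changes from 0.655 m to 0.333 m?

The constraining force is radial, so m r² ω about the center is conserved.
ω₂ = ω₁ (r₁/r₂)² = (12.2)(0.655/0.333)² = 47.20 rad/s.
W = ΔKE = ½m(v₂² − v₁²) = 201.5 J.

W ≈ 202 J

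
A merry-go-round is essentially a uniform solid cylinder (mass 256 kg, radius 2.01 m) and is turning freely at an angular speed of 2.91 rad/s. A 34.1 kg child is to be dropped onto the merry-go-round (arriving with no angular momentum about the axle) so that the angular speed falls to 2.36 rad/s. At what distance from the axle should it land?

No external torque acts about the axle; L_before = L_after.
I_p = ½(256)(2.01)² = 517.1 kg·m².
I_p ω_i = (I_p + m r²) ω_f ⇒ m r² = I_p(ω_i/ω_f − 1) = 517.1(2.91/2.36 − 1) = 120.5 kg·m².
r = √(120.5/34.1) = 1.880 m.

r ≈ 1.88 m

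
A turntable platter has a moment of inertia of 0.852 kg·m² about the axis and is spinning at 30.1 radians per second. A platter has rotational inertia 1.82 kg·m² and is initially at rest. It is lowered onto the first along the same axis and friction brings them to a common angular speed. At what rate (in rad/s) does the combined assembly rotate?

No external torque acts about the common axis, so total angular momentum is conserved.
Taking A's sense as positive: L = (0.8520)(30.1) = 25.65 kg·m²·rad/s.
Combined I = 0.8520 + 1.820 = 2.672 kg·m².
ω_f = L / I = 25.65 / 2.672 = 9.598 rad/s.

|ω_f| ≈ 9.60 rad/s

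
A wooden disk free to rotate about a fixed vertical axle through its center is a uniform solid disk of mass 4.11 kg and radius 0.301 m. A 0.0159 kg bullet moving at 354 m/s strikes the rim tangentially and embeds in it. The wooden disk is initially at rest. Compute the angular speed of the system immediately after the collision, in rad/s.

|ω_f| ≈ 9.03 rad/s

About the axle the impulsive forces during the collision are internal, so angular momentum about that axis is conserved.
I_p = ½(4.11)(0.301)² = 0.1862 kg·m². Taking the sense of the bullet's angular momentum as positive, L_{bullet} = m v R = (0.0159)(354)(0.301) = 1.694 kg·m²/s.
L_i = 0 + 1.694 = 1.694 kg·m²/s.
After sticking, I_f = I_p + m R² = 0.1862 + (0.0159)(0.301)² = 0.1876 kg·m².
ω_f = L_i / I_f = 1.694 / 0.1876 = 9.030 rad/s.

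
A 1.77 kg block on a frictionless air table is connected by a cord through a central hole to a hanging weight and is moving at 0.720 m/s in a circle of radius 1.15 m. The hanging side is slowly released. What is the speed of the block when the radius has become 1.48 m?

v₂ ≈ 0.559 m/s

Central (radial) force ⇒ zero torque about the center ⇒ m v r is constant.
v₂ = v₁ r₁ / r₂ = (0.720)(1.15) / (1.48) = 0.5595 m/s.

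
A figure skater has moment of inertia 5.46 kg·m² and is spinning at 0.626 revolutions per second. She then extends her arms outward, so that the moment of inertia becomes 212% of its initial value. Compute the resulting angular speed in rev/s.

No external torque acts about the spin axis, so angular momentum is conserved.
I₂ = 2.12 × 5.46 = 11.58 kg·m².
ω₂ = I₁ω₁ / I₂ = (5.460)(0.626 rev/s) / (11.58) = 0.2953 rev/s.

ω₂ ≈ 0.295 rev/s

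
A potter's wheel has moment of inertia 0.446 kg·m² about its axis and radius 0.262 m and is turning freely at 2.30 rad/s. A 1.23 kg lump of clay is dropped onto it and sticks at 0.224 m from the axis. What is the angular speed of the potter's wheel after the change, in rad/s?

The added mass arrives with no angular momentum about the axis, and any external torque about the axis is negligible, so the system's angular momentum is conserved.
Added inertia Σmr² = (1.23)(0.224)² = 0.06172 kg·m²; I_f = 0.4460 + 0.06172 = 0.5077 kg·m².
ω_f = I_p ω_i / I_f = (0.4460)(2.30) / 0.5077 = 2.020 rad/s.

ω_f ≈ 2.02 rad/s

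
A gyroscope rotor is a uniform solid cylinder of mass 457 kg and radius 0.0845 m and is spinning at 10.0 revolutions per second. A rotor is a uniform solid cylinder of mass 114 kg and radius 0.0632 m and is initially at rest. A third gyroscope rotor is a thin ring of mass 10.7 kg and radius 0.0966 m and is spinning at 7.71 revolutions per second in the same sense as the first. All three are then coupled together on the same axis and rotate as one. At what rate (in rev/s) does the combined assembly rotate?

|ω_f| ≈ 8.72 rev/s

No external torque acts about the common axis, so total angular momentum is conserved.
Moments of inertia: I_A = ½(457)(0.0845)² = 1.632 kg·m²; I_B = ½(114)(0.0632)² = 0.2277 kg·m²; I_C = (10.7)(0.0966)² = 0.09985 kg·m².
Taking A's sense as positive: L = (1.632)(10.0) + (0.09985)(7.71) = 17.09 kg·m²·rev/s.
Combined I = 1.632 + 0.2277 + 0.09985 = 1.959 kg·m².
ω_f = L / I = 17.09 / 1.959 = 8.721 rev/s.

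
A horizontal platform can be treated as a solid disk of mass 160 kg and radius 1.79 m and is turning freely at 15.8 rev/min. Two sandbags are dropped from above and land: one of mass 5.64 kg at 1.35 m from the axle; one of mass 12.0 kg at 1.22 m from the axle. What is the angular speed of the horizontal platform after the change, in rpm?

ω_f ≈ 14.2 rpm

No external torque acts about the axle; L_before = L_after.
I_p = ½(160)(1.79)² = 256.3 kg·m².
Added inertia Σmr² = (5.64)(1.35)² + (12.0)(1.22)² = 28.14 kg·m²; I_f = 256.3 + 28.14 = 284.5 kg·m².
ω_f = I_p ω_i / I_f = (256.3)(15.8) / 284.5 = 14.24 rpm.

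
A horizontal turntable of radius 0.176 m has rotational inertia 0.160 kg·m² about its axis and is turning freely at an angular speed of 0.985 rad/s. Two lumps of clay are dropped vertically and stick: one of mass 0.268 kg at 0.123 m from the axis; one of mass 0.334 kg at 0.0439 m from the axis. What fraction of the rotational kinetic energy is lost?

fraction ≈ 0.0285

The added mass arrives with no angular momentum about the axis, and any external torque about the axis is negligible, so the system's angular momentum is conserved.
Added inertia Σmr² = (0.268)(0.123)² + (0.334)(0.0439)² = 0.004698 kg·m²; I_f = 0.1600 + 0.004698 = 0.1647 kg·m².
ω_f = I_p ω_i / I_f = (0.1600)(0.985) / 0.1647 = 0.9569 rad/s.
KE_i = ½(0.1600)(0.9850 rad/s)² = 0.07762 J; KE_f = ½(0.1647)(0.9569)² = 0.07540 J.
Fraction lost = 0.02853.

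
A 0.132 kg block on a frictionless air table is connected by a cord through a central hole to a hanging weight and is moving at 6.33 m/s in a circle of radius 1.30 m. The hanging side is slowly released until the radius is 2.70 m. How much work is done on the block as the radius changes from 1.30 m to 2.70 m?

W ≈ -2.03 J

Central (radial) force ⇒ zero torque about the center ⇒ m v r is constant.
v₂ = v₁ r₁ / r₂ = (6.33)(1.30) / (2.70) = 3.048 m/s.
W = ΔKE = ½m(v₂² − v₁²) = -2.031 J.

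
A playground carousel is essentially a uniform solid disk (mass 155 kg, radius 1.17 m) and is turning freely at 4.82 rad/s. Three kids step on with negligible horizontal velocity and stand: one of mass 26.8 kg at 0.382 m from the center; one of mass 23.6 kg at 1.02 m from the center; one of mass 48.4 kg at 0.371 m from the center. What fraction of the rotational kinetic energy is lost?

fraction ≈ 0.249

No external torque acts about the center; L_before = L_after.
I_p = ½(155)(1.17)² = 106.1 kg·m².
Added inertia Σmr² = (26.8)(0.382)² + (23.6)(1.02)² + (48.4)(0.371)² = 35.13 kg·m²; I_f = 106.1 + 35.13 = 141.2 kg·m².
ω_f = I_p ω_i / I_f = (106.1)(4.82) / 141.2 = 3.621 rad/s.
KE_i = ½(106.1)(4.820 rad/s)² = 1232 J; KE_f = ½(141.2)(3.621)² = 925.8 J.
Fraction lost = 0.2487.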